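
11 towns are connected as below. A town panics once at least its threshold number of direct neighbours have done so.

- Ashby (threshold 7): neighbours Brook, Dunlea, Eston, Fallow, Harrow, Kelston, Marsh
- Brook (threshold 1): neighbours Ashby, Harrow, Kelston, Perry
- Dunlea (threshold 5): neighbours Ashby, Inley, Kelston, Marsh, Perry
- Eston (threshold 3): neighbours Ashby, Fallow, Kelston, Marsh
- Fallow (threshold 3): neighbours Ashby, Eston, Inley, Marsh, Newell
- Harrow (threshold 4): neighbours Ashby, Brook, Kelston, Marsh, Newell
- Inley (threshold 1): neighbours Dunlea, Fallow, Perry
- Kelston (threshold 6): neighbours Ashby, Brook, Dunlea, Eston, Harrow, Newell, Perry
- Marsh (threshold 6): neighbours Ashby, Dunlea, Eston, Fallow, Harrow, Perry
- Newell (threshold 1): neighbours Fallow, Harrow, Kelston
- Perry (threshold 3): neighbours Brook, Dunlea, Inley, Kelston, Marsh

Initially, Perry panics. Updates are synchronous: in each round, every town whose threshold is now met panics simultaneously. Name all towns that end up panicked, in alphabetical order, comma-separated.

Brook, Inley, Perry

Round 1 — Perry panics (initial).
Round 2 — checking thresholds:
  Brook: 1 of 4 neighbours ≥ 1, panics.
  Dunlea: 1 of 5 neighbours < 5, holds.
  Inley: 1 of 3 neighbours ≥ 1, panics.
  Kelston: 1 of 7 neighbours < 6, holds.
  Marsh: 1 of 6 neighbours < 6, holds.
Round 3 — no new panics; cascade stops.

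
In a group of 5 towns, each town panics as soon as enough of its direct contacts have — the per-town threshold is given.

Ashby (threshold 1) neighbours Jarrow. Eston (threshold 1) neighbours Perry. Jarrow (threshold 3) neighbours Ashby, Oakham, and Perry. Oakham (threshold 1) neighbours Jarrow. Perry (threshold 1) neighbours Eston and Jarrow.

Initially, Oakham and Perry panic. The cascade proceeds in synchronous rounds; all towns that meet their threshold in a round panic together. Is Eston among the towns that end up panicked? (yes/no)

yes

Round 1 — Oakham, Perry panic (initial).
Round 2 — checking thresholds:
  Eston: 1 of 1 neighbours ≥ 1, panics.
  Jarrow: 2 of 3 neighbours < 3, below threshold.
Round 3 — no new panics; cascade stops.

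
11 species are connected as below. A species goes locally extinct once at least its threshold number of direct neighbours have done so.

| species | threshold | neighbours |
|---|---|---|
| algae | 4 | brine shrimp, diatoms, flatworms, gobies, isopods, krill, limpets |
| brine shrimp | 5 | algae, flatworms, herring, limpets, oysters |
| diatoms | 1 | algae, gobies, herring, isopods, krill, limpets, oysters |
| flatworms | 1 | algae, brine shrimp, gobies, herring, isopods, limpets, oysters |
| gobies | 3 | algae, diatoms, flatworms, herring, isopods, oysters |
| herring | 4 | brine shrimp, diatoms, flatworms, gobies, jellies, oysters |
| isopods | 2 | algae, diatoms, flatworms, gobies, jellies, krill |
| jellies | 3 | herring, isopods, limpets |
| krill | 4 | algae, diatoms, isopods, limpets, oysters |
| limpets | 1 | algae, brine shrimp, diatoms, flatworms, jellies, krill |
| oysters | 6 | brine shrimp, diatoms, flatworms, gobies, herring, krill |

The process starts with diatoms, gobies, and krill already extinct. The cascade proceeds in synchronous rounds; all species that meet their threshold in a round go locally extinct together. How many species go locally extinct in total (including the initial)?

Round 1 — diatoms, gobies, krill go locally extinct (initial).
Round 2 — checking thresholds:
  algae: 3 of 7 neighbours < 4, below threshold.
  flatworms: 1 of 7 neighbours ≥ 1, goes locally extinct.
  herring: 2 of 6 neighbours < 4, below threshold.
  isopods: 3 of 6 neighbours ≥ 2, goes locally extinct.
  limpets: 2 of 6 neighbours ≥ 1, goes locally extinct.
  oysters: 3 of 6 neighbours < 6, below threshold.
Round 3 — checking thresholds:
  algae: 6 of 7 neighbours ≥ 4, goes locally extinct.
  brine shrimp: 2 of 5 neighbours < 5, below threshold.
  herring: 3 of 6 neighbours < 4, below threshold.
  jellies: 2 of 3 neighbours < 3, below threshold.
  oysters: 4 of 6 neighbours < 6, below threshold.
Round 4 — no new extinctions; cascade stops.

7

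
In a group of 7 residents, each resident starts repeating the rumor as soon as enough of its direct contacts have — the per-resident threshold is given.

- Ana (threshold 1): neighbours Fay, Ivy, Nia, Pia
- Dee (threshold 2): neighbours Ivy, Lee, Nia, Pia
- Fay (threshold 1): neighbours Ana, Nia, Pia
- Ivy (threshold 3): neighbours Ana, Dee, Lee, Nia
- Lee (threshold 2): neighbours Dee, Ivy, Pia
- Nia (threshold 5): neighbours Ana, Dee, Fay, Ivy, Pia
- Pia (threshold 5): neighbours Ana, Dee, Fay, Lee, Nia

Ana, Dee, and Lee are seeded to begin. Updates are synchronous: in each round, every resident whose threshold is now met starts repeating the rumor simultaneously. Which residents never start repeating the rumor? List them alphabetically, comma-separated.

Round 1 — Ana, Dee, Lee start repeating the rumor (initial).
Round 2 — checking thresholds:
  Fay: 1 of 3 neighbours ≥ 1, starts repeating the rumor.
  Ivy: 3 of 4 neighbours ≥ 3, starts repeating the rumor.
  Nia: 2 of 5 neighbours < 5, below threshold.
  Pia: 3 of 5 neighbours < 5, below threshold.
Round 3 — no new spreads; cascade stops.

Nia, Pia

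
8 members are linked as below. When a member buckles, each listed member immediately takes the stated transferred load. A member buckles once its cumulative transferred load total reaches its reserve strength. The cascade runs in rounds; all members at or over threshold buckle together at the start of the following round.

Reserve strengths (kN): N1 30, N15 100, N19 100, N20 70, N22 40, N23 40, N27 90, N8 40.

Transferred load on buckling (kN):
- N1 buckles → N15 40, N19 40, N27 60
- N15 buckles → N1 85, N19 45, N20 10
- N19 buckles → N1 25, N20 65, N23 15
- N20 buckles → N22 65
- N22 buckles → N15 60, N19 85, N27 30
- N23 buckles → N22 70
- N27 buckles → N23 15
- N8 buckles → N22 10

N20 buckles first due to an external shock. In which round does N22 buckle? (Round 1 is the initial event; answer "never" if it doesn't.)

2

Round 1 — N20 buckles (initial).
  N22: +65 → 65 ≥ 40
Round 2 — N22 buckles.
  N15: +60 → 60 < 100
  N19: +85 → 85 < 100
  N27: +30 → 30 < 90
No further bucklings.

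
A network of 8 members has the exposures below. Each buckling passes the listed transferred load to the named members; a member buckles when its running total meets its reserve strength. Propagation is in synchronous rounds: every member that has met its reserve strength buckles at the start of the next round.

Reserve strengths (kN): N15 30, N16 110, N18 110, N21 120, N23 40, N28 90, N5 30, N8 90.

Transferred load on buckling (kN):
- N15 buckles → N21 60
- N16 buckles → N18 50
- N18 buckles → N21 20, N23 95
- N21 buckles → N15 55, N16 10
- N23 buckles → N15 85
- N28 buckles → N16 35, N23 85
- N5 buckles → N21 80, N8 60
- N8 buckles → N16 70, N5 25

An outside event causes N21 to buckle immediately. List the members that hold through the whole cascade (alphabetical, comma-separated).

Round 1 — N21 buckles (initial).
  N15: +55 → 55 ≥ 30
  N16: +10 → 10 < 110
Round 2 — N15 buckles.
No further bucklings.

N16, N18, N23, N28, N5, N8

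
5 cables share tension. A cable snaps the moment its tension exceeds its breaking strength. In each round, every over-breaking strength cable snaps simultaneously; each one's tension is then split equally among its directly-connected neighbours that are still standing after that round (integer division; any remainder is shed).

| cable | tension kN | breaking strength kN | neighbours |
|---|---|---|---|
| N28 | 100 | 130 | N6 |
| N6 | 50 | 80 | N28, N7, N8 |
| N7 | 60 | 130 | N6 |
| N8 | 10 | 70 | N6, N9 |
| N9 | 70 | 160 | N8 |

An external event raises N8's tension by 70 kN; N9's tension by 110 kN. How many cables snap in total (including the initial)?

Round 1 — N8 at 80 > 70; N9 at 180 > 160. N8, N9 snap.
  N8 sheds 80 kN to N6: 80 each.
    N6: 50+80 = 130 > 80
  N9 sheds 180 kN: no online neighbours, lost.
Round 2 — N6 snaps.
  N6 sheds 130 kN to N28, N7: 65 each.
    N28: 100+65 = 165 > 130
    N7: 60+65 = 125 ≤ 130
Round 3 — N28 snaps.
  N28 sheds 165 kN: no online neighbours, lost.
No further breaks.

4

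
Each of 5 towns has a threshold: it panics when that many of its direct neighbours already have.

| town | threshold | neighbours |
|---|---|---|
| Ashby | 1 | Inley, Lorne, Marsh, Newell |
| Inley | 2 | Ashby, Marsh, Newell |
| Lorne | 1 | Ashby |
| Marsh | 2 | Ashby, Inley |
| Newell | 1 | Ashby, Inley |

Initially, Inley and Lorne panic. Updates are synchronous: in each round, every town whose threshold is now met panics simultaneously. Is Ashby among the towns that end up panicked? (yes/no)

yes

Round 1 — Inley, Lorne panic (initial).
Round 2 — checking thresholds:
  Ashby: 2 of 4 neighbours ≥ 1, panics.
  Marsh: 1 of 2 neighbours < 2, not yet.
  Newell: 1 of 2 neighbours ≥ 1, panics.
Round 3 — checking thresholds:
  Marsh: 2 of 2 neighbours ≥ 2, panics.
Round 4 — no new panics; cascade stops.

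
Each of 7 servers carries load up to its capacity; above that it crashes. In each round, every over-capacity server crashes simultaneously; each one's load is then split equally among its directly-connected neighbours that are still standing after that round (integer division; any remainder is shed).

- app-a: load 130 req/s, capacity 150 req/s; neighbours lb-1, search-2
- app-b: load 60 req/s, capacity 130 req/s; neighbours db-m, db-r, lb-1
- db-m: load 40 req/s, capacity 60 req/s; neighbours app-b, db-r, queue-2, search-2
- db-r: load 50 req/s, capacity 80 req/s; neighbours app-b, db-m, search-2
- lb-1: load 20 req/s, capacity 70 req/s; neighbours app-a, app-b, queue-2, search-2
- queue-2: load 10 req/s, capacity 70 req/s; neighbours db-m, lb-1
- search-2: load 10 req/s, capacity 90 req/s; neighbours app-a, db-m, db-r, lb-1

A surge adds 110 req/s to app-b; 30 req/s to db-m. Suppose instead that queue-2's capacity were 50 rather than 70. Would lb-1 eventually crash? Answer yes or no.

With queue-2's capacity at 50:
Round 1 — app-b at 170 > 130; db-m at 70 > 60. app-b, db-m crash.
  app-b sheds 170 req/s to db-r, lb-1: 85 each.
    db-r: 50+85 = 135 > 80
    lb-1: 20+85 = 105 > 70
  db-m sheds 70 req/s to db-r, queue-2, search-2: 23 each (1 lost).
    db-r: 135+23 = 158 > 80
    queue-2: 10+23 = 33 ≤ 50
    search-2: 10+23 = 33 ≤ 90
Round 2 — db-r, lb-1 crash.
  db-r sheds 158 req/s to search-2: 158 each.
    search-2: 33+158 = 191 > 90
  lb-1 sheds 105 req/s to app-a, queue-2, search-2: 35 each.
    app-a: 130+35 = 165 > 150
    queue-2: 33+35 = 68 > 50
    search-2: 191+35 = 226 > 90
Round 3 — app-a, queue-2, search-2 crash.
  app-a sheds 165 req/s: no online neighbours, lost.
  queue-2 sheds 68 req/s: no online neighbours, lost.
  search-2 sheds 226 req/s: no online neighbours, lost.
No further crashes.

yes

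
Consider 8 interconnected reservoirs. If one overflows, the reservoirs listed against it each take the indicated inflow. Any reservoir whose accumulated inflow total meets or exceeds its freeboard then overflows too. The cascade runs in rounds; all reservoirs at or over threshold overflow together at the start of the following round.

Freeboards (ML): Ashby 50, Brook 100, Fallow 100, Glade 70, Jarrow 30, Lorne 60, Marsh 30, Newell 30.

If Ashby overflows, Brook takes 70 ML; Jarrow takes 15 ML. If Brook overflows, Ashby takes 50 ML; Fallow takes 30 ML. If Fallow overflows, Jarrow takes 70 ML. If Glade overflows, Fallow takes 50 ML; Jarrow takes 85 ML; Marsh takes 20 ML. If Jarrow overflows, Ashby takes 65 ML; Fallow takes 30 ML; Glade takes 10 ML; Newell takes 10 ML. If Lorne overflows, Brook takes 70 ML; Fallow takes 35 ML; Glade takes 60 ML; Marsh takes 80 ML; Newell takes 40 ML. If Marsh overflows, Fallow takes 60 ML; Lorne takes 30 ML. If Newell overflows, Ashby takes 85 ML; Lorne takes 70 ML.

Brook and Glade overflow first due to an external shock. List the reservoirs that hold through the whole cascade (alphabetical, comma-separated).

Round 1 — Brook, Glade overflow (initial).
  Ashby: +50 → 50 ≥ 50
  Fallow: +30+50 → 80 < 100
  Jarrow: +85 → 85 ≥ 30
  Marsh: +20 → 20 < 30
Round 2 — Ashby, Jarrow overflow.
  Fallow: +30 → 110 ≥ 100
  Newell: +10 → 10 < 30
Round 3 — Fallow overflows.
No further overflows.

Lorne, Marsh, Newell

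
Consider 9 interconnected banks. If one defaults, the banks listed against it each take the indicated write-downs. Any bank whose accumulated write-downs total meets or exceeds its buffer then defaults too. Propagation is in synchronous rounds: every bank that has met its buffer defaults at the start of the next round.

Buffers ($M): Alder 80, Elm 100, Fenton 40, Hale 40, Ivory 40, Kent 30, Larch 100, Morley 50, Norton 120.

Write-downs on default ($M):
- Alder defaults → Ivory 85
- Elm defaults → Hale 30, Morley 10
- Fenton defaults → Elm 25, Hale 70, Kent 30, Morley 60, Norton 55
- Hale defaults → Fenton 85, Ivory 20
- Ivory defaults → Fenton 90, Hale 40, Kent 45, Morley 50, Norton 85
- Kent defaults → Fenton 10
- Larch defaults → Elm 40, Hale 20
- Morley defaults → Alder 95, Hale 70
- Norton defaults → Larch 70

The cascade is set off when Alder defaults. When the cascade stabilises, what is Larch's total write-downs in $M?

Round 1 — Alder defaults (initial).
  Ivory: +85 → 85 ≥ 40
Round 2 — Ivory defaults.
  Fenton: +90 → 90 ≥ 40
  Hale: +40 → 40 ≥ 40
  Kent: +45 → 45 ≥ 30
  Morley: +50 → 50 ≥ 50
  Norton: +85 → 85 < 120
Round 3 — Fenton, Hale, Kent, Morley default.
  Elm: +25 → 25 < 100
  Norton: +55 → 140 ≥ 120
Round 4 — Norton defaults.
  Larch: +70 → 70 < 100
No further defaults.

70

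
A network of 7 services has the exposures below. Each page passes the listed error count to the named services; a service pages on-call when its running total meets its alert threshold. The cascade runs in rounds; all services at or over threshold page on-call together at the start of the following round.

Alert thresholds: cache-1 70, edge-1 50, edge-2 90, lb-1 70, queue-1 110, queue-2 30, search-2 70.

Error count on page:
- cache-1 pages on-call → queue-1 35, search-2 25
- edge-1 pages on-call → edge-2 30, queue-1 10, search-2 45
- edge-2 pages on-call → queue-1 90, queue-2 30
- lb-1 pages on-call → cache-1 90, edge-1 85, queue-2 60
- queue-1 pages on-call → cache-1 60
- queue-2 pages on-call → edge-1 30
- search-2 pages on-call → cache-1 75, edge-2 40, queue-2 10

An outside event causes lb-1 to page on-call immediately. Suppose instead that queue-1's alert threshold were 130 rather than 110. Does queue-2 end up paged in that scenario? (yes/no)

With queue-1's alert threshold at 130:
Round 1 — lb-1 pages on-call (initial).
  cache-1: +90 → 90 ≥ 70
  edge-1: +85 → 85 ≥ 50
  queue-2: +60 → 60 ≥ 30
Round 2 — cache-1, edge-1, queue-2 page on-call.
  edge-2: +30 → 30 < 90
  queue-1: +35+10 → 45 < 130
  search-2: +25+45 → 70 ≥ 70
Round 3 — search-2 pages on-call.
  edge-2: +40 → 70 < 90
No further pages.

yes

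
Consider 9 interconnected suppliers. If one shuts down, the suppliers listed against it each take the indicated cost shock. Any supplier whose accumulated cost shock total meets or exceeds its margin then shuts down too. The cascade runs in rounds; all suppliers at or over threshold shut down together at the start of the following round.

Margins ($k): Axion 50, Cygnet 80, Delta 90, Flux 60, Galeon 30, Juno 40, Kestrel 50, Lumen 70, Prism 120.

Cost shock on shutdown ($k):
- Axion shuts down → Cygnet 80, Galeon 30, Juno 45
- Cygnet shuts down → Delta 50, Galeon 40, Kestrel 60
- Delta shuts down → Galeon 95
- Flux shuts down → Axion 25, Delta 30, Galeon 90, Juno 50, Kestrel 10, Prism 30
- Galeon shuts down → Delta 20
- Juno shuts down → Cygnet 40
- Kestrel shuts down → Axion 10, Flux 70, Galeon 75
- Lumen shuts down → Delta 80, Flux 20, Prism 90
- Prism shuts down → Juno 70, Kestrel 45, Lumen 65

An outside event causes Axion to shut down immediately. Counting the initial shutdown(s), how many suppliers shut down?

7

Round 1 — Axion shuts down (initial).
  Cygnet: +80 → 80 ≥ 80
  Galeon: +30 → 30 ≥ 30
  Juno: +45 → 45 ≥ 40
Round 2 — Cygnet, Galeon, Juno shut down.
  Delta: +50+20 → 70 < 90
  Kestrel: +60 → 60 ≥ 50
Round 3 — Kestrel shuts down.
  Flux: +70 → 70 ≥ 60
Round 4 — Flux shuts down.
  Delta: +30 → 100 ≥ 90
  Prism: +30 → 30 < 120
Round 5 — Delta shuts down.
No further shutdowns.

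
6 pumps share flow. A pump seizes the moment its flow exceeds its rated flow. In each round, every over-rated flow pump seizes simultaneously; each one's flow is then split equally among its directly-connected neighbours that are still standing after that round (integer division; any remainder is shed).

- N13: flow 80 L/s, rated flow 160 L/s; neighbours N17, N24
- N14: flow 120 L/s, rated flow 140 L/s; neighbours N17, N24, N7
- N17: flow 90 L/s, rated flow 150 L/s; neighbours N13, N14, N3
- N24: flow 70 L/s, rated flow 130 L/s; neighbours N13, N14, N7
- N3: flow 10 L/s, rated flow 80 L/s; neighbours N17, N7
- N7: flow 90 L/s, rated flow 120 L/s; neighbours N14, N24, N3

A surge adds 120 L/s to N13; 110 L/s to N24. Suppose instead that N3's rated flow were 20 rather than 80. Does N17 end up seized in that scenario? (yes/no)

With N3's rated flow at 20:
Round 1 — N13 at 200 > 160; N24 at 180 > 130. N13, N24 seize.
  N13 sheds 200 L/s to N17: 200 each.
    N17: 90+200 = 290 > 150
  N24 sheds 180 L/s to N14, N7: 90 each.
    N14: 120+90 = 210 > 140
    N7: 90+90 = 180 > 120
Round 2 — N14, N17, N7 seize.
  N14 sheds 210 L/s: no online neighbours, lost.
  N17 sheds 290 L/s to N3: 290 each.
    N3: 10+290 = 300 > 20
  N7 sheds 180 L/s to N3: 180 each.
    N3: 300+180 = 480 > 20
Round 3 — N3 seizes.
  N3 sheds 480 L/s: no online neighbours, lost.
No further seizures.

yes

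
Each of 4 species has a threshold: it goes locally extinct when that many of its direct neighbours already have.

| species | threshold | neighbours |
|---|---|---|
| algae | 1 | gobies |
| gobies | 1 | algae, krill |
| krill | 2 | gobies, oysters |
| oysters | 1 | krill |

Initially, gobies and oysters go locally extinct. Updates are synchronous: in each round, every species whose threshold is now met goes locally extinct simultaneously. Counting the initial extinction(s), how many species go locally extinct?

Round 1 — gobies, oysters go locally extinct (initial).
Round 2 — checking thresholds:
  algae: 1 of 1 neighbours ≥ 1, goes locally extinct.
  krill: 2 of 2 neighbours ≥ 2, goes locally extinct.
Round 3 — no new extinctions; cascade stops.

4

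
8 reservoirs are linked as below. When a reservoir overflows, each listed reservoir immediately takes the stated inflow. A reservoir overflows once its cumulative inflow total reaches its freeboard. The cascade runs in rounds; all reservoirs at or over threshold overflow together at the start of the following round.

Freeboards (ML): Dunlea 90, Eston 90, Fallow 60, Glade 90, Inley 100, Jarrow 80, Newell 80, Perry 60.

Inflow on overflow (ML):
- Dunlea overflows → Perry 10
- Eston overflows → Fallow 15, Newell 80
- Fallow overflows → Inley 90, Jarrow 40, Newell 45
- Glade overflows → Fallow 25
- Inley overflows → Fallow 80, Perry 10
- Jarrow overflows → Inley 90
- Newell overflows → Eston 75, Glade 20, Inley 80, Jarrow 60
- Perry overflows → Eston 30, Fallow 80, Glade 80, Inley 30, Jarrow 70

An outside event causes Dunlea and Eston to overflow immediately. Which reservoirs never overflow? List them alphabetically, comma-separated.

Fallow, Glade, Inley, Jarrow, Perry

Round 1 — Dunlea, Eston overflow (initial).
  Fallow: +15 → 15 < 60
  Newell: +80 → 80 ≥ 80
  Perry: +10 → 10 < 60
Round 2 — Newell overflows.
  Glade: +20 → 20 < 90
  Inley: +80 → 80 < 100
  Jarrow: +60 → 60 < 80
No further overflows.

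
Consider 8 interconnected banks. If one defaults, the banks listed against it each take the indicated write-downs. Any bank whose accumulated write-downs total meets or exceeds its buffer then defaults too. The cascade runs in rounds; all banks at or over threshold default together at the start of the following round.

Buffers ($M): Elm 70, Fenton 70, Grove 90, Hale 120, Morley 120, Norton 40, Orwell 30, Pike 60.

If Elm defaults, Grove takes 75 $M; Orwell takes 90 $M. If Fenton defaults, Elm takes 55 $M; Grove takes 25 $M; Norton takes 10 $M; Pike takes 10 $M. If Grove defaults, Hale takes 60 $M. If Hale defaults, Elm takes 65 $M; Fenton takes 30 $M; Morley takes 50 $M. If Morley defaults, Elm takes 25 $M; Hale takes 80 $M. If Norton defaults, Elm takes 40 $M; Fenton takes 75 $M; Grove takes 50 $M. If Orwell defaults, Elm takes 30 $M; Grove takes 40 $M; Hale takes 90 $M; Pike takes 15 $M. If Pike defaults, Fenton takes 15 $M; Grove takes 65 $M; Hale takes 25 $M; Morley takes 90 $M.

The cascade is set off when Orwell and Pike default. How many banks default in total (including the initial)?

6

Round 1 — Orwell, Pike default (initial).
  Elm: +30 → 30 < 70
  Fenton: +15 → 15 < 70
  Grove: +40+65 → 105 ≥ 90
  Hale: +90+25 → 115 < 120
  Morley: +90 → 90 < 120
Round 2 — Grove defaults.
  Hale: +60 → 175 ≥ 120
Round 3 — Hale defaults.
  Elm: +65 → 95 ≥ 70
  Fenton: +30 → 45 < 70
  Morley: +50 → 140 ≥ 120
Round 4 — Elm, Morley default.
No further defaults.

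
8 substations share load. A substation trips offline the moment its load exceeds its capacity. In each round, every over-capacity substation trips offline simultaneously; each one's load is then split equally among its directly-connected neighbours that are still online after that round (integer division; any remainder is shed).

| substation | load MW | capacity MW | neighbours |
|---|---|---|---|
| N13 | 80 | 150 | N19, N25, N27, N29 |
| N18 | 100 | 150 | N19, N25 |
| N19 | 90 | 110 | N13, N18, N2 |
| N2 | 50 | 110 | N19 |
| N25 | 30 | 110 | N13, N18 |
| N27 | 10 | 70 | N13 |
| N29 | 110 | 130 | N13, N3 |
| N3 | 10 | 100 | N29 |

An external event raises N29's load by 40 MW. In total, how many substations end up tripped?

Round 1 — N29 at 150 > 130. N29 trips offline.
  N29 sheds 150 MW to N13, N3: 75 each.
    N13: 80+75 = 155 > 150
    N3: 10+75 = 85 ≤ 100
Round 2 — N13 trips offline.
  N13 sheds 155 MW to N19, N25, N27: 51 each (2 lost).
    N19: 90+51 = 141 > 110
    N25: 30+51 = 81 ≤ 110
    N27: 10+51 = 61 ≤ 70
Round 3 — N19 trips offline.
  N19 sheds 141 MW to N18, N2: 70 each (1 lost).
    N18: 100+70 = 170 > 150
    N2: 50+70 = 120 > 110
Round 4 — N18, N2 trip offline.
  N18 sheds 170 MW to N25: 170 each.
    N25: 81+170 = 251 > 110
  N2 sheds 120 MW: no online neighbours, lost.
Round 5 — N25 trips offline.
  N25 sheds 251 MW: no online neighbours, lost.
No further trips.

6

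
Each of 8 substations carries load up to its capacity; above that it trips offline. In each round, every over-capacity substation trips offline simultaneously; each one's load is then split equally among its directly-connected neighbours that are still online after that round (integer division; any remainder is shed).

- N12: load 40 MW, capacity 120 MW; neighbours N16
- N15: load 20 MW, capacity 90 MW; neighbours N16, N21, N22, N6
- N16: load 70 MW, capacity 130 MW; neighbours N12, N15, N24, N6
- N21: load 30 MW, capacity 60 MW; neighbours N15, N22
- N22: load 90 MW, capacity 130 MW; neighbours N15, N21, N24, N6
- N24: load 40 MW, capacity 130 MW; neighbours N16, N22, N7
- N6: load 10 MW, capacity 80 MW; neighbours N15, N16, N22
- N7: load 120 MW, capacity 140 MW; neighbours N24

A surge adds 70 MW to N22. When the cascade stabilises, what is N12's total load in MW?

107

Round 1 — N22 at 160 > 130. N22 trips offline.
  N22 sheds 160 MW to N15, N21, N24, N6: 40 each.
    N15: 20+40 = 60 ≤ 90
    N21: 30+40 = 70 > 60
    N24: 40+40 = 80 ≤ 130
    N6: 10+40 = 50 ≤ 80
Round 2 — N21 trips offline.
  N21 sheds 70 MW to N15: 70 each.
    N15: 60+70 = 130 > 90
Round 3 — N15 trips offline.
  N15 sheds 130 MW to N16, N6: 65 each.
    N16: 70+65 = 135 > 130
    N6: 50+65 = 115 > 80
Round 4 — N16, N6 trip offline.
  N16 sheds 135 MW to N12, N24: 67 each (1 lost).
    N12: 40+67 = 107 ≤ 120
    N24: 80+67 = 147 > 130
  N6 sheds 115 MW: no online neighbours, lost.
Round 5 — N24 trips offline.
  N24 sheds 147 MW to N7: 147 each.
    N7: 120+147 = 267 > 140
Round 6 — N7 trips offline.
  N7 sheds 267 MW: no online neighbours, lost.
No further trips.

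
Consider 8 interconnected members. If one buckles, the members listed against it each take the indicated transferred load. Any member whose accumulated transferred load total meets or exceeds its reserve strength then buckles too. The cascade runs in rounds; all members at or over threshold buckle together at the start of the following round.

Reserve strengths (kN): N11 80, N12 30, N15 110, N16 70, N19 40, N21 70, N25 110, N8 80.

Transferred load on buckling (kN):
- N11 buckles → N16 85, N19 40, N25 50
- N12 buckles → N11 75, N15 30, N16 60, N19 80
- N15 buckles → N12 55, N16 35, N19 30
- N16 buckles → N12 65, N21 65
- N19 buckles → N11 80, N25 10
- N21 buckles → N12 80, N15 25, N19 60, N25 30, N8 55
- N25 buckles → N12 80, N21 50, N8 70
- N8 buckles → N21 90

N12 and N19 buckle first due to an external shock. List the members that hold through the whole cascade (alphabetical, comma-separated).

N15, N21, N25, N8

Round 1 — N12, N19 buckle (initial).
  N11: +75+80 → 155 ≥ 80
  N15: +30 → 30 < 110
  N16: +60 → 60 < 70
  N25: +10 → 10 < 110
Round 2 — N11 buckles.
  N16: +85 → 145 ≥ 70
  N25: +50 → 60 < 110
Round 3 — N16 buckles.
  N21: +65 → 65 < 70
No further bucklings.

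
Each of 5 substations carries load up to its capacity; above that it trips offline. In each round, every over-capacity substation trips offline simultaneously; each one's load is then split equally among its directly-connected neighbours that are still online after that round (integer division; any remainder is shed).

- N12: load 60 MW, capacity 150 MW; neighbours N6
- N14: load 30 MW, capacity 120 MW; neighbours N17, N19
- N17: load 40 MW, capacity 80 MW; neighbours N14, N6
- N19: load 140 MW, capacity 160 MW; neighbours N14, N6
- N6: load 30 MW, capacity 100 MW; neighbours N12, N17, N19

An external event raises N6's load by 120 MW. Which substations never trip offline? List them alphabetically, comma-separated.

N12

Round 1 — N6 at 150 > 100. N6 trips offline.
  N6 sheds 150 MW to N12, N17, N19: 50 each.
    N12: 60+50 = 110 ≤ 150
    N17: 40+50 = 90 > 80
    N19: 140+50 = 190 > 160
Round 2 — N17, N19 trip offline.
  N17 sheds 90 MW to N14: 90 each.
    N14: 30+90 = 120 ≤ 120
  N19 sheds 190 MW to N14: 190 each.
    N14: 120+190 = 310 > 120
Round 3 — N14 trips offline.
  N14 sheds 310 MW: no online neighbours, lost.
No further trips.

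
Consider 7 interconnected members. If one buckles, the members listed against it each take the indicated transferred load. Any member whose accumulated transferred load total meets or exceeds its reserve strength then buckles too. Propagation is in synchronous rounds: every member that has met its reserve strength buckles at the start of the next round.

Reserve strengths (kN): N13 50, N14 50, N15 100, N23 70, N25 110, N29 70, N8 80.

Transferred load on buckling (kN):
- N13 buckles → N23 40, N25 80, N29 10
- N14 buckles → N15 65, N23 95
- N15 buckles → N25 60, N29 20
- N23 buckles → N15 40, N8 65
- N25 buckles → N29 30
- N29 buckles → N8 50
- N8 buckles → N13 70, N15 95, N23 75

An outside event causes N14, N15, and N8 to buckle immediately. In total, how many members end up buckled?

Round 1 — N14, N15, N8 buckle (initial).
  N13: +70 → 70 ≥ 50
  N23: +95+75 → 170 ≥ 70
  N25: +60 → 60 < 110
  N29: +20 → 20 < 70
Round 2 — N13, N23 buckle.
  N25: +80 → 140 ≥ 110
  N29: +10 → 30 < 70
Round 3 — N25 buckles.
  N29: +30 → 60 < 70
No further bucklings.

6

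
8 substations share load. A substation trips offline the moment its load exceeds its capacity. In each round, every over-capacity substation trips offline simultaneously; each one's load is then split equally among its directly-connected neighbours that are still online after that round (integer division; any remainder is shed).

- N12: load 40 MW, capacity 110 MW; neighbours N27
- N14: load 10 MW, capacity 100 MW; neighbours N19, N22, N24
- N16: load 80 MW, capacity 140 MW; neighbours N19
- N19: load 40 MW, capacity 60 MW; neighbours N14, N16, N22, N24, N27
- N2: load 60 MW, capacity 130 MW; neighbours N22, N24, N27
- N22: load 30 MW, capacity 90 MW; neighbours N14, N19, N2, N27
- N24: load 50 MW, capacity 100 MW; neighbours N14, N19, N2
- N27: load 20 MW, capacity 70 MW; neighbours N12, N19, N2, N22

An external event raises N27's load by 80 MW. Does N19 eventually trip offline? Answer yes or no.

Round 1 — N27 at 100 > 70. N27 trips offline.
  N27 sheds 100 MW to N12, N19, N2, N22: 25 each.
    N12: 40+25 = 65 ≤ 110
    N19: 40+25 = 65 > 60
    N2: 60+25 = 85 ≤ 130
    N22: 30+25 = 55 ≤ 90
Round 2 — N19 trips offline.
  N19 sheds 65 MW to N14, N16, N22, N24: 16 each (1 lost).
    N14: 10+16 = 26 ≤ 100
    N16: 80+16 = 96 ≤ 140
    N22: 55+16 = 71 ≤ 90
    N24: 50+16 = 66 ≤ 100
No further trips.

yes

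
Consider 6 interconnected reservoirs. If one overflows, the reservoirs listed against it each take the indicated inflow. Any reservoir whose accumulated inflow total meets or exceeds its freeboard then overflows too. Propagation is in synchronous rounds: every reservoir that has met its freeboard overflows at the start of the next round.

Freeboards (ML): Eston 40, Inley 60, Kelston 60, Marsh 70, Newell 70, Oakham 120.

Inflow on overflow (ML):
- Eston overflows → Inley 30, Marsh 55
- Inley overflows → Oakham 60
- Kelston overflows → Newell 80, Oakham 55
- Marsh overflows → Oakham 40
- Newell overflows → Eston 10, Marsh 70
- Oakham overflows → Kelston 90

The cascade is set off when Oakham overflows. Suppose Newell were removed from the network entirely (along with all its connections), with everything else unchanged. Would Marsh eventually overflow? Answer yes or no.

With Newell removed:
Round 1 — Oakham overflows (initial).
  Kelston: +90 → 90 ≥ 60
Round 2 — Kelston overflows.
No further overflows.

no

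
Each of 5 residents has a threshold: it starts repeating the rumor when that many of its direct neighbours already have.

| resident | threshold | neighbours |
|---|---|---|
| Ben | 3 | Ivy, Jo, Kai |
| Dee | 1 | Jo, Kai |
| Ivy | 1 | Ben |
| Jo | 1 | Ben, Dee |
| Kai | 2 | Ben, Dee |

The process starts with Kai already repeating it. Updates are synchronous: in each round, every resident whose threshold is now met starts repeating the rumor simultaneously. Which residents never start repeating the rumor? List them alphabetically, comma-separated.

Round 1 — Kai starts repeating the rumor (initial).
Round 2 — checking thresholds:
  Ben: 1 of 3 neighbours < 3, below threshold.
  Dee: 1 of 2 neighbours ≥ 1, starts repeating the rumor.
Round 3 — checking thresholds:
  Ben: 1 of 3 neighbours < 3, below threshold.
  Jo: 1 of 2 neighbours ≥ 1, starts repeating the rumor.
Round 4 — no new spreads; cascade stops.

Ben, Ivy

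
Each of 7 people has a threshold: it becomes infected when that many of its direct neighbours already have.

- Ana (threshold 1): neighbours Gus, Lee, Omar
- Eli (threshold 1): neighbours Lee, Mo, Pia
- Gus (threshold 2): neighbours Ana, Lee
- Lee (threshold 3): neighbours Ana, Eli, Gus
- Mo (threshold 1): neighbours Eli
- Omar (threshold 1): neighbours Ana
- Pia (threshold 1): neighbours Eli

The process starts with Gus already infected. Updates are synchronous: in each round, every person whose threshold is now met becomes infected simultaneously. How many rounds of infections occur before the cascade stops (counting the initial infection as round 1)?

3

Round 1 — Gus becomes infected (initial).
Round 2 — checking thresholds:
  Ana: 1 of 3 neighbours ≥ 1, becomes infected.
  Lee: 1 of 3 neighbours < 3, holds.
Round 3 — checking thresholds:
  Lee: 2 of 3 neighbours < 3, holds.
  Omar: 1 of 1 neighbours ≥ 1, becomes infected.
Round 4 — no new infections; cascade stops.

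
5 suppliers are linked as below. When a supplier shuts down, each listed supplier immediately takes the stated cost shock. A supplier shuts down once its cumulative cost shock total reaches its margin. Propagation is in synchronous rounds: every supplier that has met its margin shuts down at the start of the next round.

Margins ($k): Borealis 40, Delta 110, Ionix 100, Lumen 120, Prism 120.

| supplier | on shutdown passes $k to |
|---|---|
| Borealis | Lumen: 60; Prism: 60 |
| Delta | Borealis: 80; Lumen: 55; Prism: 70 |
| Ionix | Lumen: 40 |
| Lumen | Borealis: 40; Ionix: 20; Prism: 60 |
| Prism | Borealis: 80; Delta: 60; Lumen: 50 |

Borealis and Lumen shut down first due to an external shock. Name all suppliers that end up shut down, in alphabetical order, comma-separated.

Borealis, Lumen, Prism

Round 1 — Borealis, Lumen shut down (initial).
  Ionix: +20 → 20 < 100
  Prism: +60+60 → 120 ≥ 120
Round 2 — Prism shuts down.
  Delta: +60 → 60 < 110
No further shutdowns.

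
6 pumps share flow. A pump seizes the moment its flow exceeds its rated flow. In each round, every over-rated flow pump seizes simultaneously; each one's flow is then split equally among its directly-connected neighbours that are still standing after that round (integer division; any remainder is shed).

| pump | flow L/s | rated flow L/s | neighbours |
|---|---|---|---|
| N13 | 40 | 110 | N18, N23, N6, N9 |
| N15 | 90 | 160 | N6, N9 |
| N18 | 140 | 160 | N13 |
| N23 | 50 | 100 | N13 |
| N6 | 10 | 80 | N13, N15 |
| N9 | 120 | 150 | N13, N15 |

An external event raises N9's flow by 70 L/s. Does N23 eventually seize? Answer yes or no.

no

Round 1 — N9 at 190 > 150. N9 seizes.
  N9 sheds 190 L/s to N13, N15: 95 each.
    N13: 40+95 = 135 > 110
    N15: 90+95 = 185 > 160
Round 2 — N13, N15 seize.
  N13 sheds 135 L/s to N18, N23, N6: 45 each.
    N18: 140+45 = 185 > 160
    N23: 50+45 = 95 ≤ 100
    N6: 10+45 = 55 ≤ 80
  N15 sheds 185 L/s to N6: 185 each.
    N6: 55+185 = 240 > 80
Round 3 — N18, N6 seize.
  N18 sheds 185 L/s: no online neighbours, lost.
  N6 sheds 240 L/s: no online neighbours, lost.
No further seizures.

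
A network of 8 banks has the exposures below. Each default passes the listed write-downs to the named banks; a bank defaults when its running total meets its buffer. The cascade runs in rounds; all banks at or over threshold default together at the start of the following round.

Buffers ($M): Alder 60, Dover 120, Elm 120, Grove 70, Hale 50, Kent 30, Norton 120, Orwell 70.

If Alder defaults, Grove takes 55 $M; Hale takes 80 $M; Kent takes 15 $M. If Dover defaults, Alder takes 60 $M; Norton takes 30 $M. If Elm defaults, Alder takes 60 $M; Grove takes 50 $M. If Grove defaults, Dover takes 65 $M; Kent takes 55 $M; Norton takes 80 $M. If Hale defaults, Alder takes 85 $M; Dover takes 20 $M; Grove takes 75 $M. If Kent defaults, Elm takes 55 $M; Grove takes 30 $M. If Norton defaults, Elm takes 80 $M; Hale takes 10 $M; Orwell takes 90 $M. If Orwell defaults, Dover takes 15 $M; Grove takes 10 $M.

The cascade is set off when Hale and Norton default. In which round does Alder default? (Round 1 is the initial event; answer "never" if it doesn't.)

Round 1 — Hale, Norton default (initial).
  Alder: +85 → 85 ≥ 60
  Dover: +20 → 20 < 120
  Elm: +80 → 80 < 120
  Grove: +75 → 75 ≥ 70
  Orwell: +90 → 90 ≥ 70
Round 2 — Alder, Grove, Orwell default.
  Dover: +65+15 → 100 < 120
  Kent: +15+55 → 70 ≥ 30
Round 3 — Kent defaults.
  Elm: +55 → 135 ≥ 120
Round 4 — Elm defaults.
No further defaults.

2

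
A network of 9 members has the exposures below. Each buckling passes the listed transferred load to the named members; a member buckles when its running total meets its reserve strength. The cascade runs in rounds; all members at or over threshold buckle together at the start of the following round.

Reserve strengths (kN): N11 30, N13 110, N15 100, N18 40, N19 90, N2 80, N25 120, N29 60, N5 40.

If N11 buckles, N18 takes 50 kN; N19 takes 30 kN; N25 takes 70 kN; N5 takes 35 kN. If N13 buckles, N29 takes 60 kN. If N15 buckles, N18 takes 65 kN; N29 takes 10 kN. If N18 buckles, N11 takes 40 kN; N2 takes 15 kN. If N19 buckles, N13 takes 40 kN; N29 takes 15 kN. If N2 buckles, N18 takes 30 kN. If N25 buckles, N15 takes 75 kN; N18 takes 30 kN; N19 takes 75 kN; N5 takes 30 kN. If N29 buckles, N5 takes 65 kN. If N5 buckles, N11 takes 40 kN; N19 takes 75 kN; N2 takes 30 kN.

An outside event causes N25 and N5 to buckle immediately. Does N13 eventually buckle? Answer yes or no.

Round 1 — N25, N5 buckle (initial).
  N11: +40 → 40 ≥ 30
  N15: +75 → 75 < 100
  N18: +30 → 30 < 40
  N19: +75+75 → 150 ≥ 90
  N2: +30 → 30 < 80
Round 2 — N11, N19 buckle.
  N13: +40 → 40 < 110
  N18: +50 → 80 ≥ 40
  N29: +15 → 15 < 60
Round 3 — N18 buckles.
  N2: +15 → 45 < 80
No further bucklings.

no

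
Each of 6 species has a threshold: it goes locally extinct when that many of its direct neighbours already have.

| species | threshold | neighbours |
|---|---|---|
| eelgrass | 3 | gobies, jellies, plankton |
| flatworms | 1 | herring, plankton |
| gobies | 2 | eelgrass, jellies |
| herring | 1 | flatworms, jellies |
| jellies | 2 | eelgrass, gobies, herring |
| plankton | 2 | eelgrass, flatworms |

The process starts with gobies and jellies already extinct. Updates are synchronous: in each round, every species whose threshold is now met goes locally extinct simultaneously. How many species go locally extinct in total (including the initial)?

Round 1 — gobies, jellies go locally extinct (initial).
Round 2 — checking thresholds:
  eelgrass: 2 of 3 neighbours < 3, holds.
  herring: 1 of 2 neighbours ≥ 1, goes locally extinct.
Round 3 — checking thresholds:
  eelgrass: 2 of 3 neighbours < 3, holds.
  flatworms: 1 of 2 neighbours ≥ 1, goes locally extinct.
Round 4 — no new extinctions; cascade stops.

4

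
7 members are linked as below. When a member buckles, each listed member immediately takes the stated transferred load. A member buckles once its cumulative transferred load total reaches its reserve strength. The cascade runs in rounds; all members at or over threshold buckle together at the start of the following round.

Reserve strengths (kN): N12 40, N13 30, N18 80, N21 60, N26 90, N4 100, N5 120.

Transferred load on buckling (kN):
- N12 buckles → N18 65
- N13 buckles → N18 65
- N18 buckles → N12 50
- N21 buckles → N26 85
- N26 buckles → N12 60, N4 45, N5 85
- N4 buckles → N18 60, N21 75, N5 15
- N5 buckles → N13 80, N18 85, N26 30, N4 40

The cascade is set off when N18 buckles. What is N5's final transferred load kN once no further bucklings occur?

Round 1 — N18 buckles (initial).
  N12: +50 → 50 ≥ 40
Round 2 — N12 buckles.
No further bucklings.

0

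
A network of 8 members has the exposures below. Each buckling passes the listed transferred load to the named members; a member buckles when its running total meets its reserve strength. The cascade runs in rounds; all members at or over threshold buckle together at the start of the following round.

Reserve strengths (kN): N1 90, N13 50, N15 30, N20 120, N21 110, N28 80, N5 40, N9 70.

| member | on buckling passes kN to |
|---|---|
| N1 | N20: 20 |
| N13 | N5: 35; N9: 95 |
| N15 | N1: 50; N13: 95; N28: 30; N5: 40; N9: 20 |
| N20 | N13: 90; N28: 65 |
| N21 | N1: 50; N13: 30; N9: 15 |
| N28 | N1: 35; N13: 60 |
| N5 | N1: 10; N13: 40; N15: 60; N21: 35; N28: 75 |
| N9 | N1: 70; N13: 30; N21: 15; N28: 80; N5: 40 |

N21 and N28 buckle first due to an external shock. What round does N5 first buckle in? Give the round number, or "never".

Round 1 — N21, N28 buckle (initial).
  N1: +50+35 → 85 < 90
  N13: +30+60 → 90 ≥ 50
  N9: +15 → 15 < 70
Round 2 — N13 buckles.
  N5: +35 → 35 < 40
  N9: +95 → 110 ≥ 70
Round 3 — N9 buckles.
  N1: +70 → 155 ≥ 90
  N5: +40 → 75 ≥ 40
Round 4 — N1, N5 buckle.
  N15: +60 → 60 ≥ 30
  N20: +20 → 20 < 120
Round 5 — N15 buckles.
No further bucklings.

4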